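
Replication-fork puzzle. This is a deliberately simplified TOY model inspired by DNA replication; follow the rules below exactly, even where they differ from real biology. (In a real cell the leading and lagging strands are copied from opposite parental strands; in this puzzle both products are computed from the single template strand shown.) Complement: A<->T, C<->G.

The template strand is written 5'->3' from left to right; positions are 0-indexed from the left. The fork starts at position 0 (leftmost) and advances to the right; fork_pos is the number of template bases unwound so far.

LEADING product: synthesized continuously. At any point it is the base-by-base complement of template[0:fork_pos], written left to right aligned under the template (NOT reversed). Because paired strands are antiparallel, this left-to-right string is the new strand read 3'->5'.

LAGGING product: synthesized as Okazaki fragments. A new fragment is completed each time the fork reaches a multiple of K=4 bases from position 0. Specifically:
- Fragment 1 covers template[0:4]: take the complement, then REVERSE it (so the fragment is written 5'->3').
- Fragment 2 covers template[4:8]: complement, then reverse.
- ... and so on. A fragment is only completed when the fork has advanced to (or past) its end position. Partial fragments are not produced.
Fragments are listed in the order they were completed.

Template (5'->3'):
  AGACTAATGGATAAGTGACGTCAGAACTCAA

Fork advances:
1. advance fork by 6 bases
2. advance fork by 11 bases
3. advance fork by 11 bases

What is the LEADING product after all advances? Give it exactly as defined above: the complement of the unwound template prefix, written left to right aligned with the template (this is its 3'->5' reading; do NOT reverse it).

Answer: TCTGATTACCTATTCACTGCAGTCTTGA

Derivation:
Step 1: advance 6 -> fork_pos = 0 + 6 = 6.
Step 2: advance 11 -> fork_pos = 6 + 11 = 17.
Step 3: advance 11 -> fork_pos = 17 + 11 = 28.
Unwound prefix: template[0:28] = AGACTAATGGATAAGTGACGTCAGAACT
Complement it base by base (A<->T, C<->G), keeping left-to-right order:
  [0:5] AGACT -> TCTGA
  [5:10] AATGG -> TTACC
  [10:15] ATAAG -> TATTC
  [15:20] TGACG -> ACTGC
  [20:25] TCAGA -> AGTCT
  [25:28] ACT -> TGA
Concatenate: TCTGATTACCTATTCACTGCAGTCTTGA (length 28; written aligned with the template, i.e. 3'->5').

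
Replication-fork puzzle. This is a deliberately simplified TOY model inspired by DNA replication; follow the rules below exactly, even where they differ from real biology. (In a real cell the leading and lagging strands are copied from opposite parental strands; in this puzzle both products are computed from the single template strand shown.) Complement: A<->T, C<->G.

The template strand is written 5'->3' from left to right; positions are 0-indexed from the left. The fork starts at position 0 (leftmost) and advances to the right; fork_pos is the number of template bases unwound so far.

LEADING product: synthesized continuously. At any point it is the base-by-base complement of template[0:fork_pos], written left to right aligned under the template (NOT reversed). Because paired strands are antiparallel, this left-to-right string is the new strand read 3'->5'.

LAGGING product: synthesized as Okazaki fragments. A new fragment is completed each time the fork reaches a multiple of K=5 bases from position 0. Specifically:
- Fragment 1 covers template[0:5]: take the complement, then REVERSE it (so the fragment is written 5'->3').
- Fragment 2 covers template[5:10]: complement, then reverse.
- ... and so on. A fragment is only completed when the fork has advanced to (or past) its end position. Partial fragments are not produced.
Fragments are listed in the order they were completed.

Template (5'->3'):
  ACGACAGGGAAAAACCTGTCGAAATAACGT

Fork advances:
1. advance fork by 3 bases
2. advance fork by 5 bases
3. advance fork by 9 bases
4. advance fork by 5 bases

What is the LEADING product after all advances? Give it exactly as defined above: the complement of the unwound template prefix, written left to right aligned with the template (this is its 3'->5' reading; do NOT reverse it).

Answer: TGCTGTCCCTTTTTGGACAGCT

Derivation:
Step 1: advance 3 -> fork_pos = 0 + 3 = 3.
Step 2: advance 5 -> fork_pos = 3 + 5 = 8.
Step 3: advance 9 -> fork_pos = 8 + 9 = 17.
Step 4: advance 5 -> fork_pos = 17 + 5 = 22.
Unwound prefix: template[0:22] = ACGACAGGGAAAAACCTGTCGA
Complement it base by base (A<->T, C<->G), keeping left-to-right order:
  [0:5] ACGAC -> TGCTG
  [5:10] AGGGA -> TCCCT
  [10:15] AAAAC -> TTTTG
  [15:20] CTGTC -> GACAG
  [20:22] GA -> CT
Concatenate: TGCTGTCCCTTTTTGGACAGCT (length 22; written aligned with the template, i.e. 3'->5').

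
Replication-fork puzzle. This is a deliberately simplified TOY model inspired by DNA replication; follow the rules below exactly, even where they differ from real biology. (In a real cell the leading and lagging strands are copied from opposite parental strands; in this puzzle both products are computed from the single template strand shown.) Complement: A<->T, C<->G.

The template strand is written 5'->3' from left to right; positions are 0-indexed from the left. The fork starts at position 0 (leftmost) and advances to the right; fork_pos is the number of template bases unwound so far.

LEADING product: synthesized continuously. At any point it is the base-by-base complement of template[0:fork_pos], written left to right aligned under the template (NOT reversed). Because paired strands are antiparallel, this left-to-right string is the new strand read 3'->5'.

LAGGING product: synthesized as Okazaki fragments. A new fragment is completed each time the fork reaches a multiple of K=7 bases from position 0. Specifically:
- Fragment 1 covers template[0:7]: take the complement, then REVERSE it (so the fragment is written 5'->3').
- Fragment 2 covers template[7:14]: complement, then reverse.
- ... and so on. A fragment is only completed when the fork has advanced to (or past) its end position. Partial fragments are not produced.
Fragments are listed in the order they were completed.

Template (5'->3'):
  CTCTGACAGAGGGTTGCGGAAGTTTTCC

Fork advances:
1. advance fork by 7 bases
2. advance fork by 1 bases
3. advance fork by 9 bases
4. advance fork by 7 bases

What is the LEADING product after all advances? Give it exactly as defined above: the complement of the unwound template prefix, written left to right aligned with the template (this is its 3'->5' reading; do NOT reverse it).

Step 1: advance 7 -> fork_pos = 0 + 7 = 7.
Step 2: advance 1 -> fork_pos = 7 + 1 = 8.
Step 3: advance 9 -> fork_pos = 8 + 9 = 17.
Step 4: advance 7 -> fork_pos = 17 + 7 = 24.
Unwound prefix: template[0:24] = CTCTGACAGAGGGTTGCGGAAGTT
Complement it base by base (A<->T, C<->G), keeping left-to-right order:
  [0:5] CTCTG -> GAGAC
  [5:10] ACAGA -> TGTCT
  [10:15] GGGTT -> CCCAA
  [15:20] GCGGA -> CGCCT
  [20:24] AGTT -> TCAA
Concatenate: GAGACTGTCTCCCAACGCCTTCAA (length 24; written aligned with the template, i.e. 3'->5').

Answer: GAGACTGTCTCCCAACGCCTTCAA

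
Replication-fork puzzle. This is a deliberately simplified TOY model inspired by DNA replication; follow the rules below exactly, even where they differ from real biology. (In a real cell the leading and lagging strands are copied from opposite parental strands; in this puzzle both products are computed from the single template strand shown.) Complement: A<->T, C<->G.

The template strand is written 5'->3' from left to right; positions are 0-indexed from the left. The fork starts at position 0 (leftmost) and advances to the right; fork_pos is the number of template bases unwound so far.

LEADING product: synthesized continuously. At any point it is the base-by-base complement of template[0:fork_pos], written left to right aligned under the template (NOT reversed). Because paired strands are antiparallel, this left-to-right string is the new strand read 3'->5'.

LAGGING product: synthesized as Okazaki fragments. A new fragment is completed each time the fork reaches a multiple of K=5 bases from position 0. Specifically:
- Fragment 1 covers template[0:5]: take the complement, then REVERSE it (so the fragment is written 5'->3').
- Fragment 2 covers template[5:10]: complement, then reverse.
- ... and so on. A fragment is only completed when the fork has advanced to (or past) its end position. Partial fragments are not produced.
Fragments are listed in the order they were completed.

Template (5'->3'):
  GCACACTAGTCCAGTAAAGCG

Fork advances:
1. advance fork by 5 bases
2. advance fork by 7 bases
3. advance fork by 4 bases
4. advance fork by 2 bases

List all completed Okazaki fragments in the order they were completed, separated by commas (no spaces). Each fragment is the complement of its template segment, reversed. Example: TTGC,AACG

Step 1: advance 5 -> fork_pos = 0 + 5 = 5. Reached multiple(s) of 5: 5 -> fragment 1 completed (1 total).
Step 2: advance 7 -> fork_pos = 5 + 7 = 12. Reached multiple(s) of 5: 10 -> fragment 2 completed (2 total).
Step 3: advance 4 -> fork_pos = 12 + 4 = 16. Reached multiple(s) of 5: 15 -> fragment 3 completed (3 total).
Step 4: advance 2 -> fork_pos = 16 + 2 = 18. Next multiple of 5 is 20 (not reached); still 3 fragment(s).
Final fork_pos = 18, so 3 fragment(s) are complete. Build each: template segment -> complement -> reverse.
Fragment 1: template[0:5] = GCACA -> complement CGTGT -> reversed TGTGC
Fragment 2: template[5:10] = CTAGT -> complement GATCA -> reversed ACTAG
Fragment 3: template[10:15] = CCAGT -> complement GGTCA -> reversed ACTGG

Answer: TGTGC,ACTAG,ACTGG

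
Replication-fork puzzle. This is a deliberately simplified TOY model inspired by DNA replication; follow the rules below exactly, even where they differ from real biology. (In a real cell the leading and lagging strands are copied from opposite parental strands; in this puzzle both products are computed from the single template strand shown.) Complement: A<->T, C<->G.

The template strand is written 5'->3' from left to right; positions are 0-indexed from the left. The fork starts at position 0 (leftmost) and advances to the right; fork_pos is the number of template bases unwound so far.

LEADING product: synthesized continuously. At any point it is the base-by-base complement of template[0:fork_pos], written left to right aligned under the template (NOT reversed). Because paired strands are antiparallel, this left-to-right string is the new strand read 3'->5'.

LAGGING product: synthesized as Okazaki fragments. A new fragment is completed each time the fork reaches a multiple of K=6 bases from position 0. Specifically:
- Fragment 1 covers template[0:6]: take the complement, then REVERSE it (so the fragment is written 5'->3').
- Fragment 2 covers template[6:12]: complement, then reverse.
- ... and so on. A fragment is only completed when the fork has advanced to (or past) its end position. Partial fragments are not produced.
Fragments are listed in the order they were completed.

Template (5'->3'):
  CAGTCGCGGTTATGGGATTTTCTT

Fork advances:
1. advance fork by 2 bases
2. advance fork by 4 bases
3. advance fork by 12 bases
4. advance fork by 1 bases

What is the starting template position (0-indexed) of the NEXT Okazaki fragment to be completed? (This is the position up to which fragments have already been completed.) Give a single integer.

Answer: 18

Derivation:
Step 1: advance 2 -> fork_pos = 0 + 2 = 2. Next multiple of 6 is 6 (not reached); still 0 fragment(s).
Step 2: advance 4 -> fork_pos = 2 + 4 = 6. Reached multiple(s) of 6: 6 -> fragment 1 completed (1 total).
Step 3: advance 12 -> fork_pos = 6 + 12 = 18. Reached multiple(s) of 6: 12, 18 -> fragments 2-3 completed (3 total).
Step 4: advance 1 -> fork_pos = 18 + 1 = 19. Next multiple of 6 is 24 (not reached); still 3 fragment(s).
3 fragment(s) completed, covering template[0:18] (3 x 6 = 18). The next fragment, fragment 4, covers template[18:24], so it starts at position 18.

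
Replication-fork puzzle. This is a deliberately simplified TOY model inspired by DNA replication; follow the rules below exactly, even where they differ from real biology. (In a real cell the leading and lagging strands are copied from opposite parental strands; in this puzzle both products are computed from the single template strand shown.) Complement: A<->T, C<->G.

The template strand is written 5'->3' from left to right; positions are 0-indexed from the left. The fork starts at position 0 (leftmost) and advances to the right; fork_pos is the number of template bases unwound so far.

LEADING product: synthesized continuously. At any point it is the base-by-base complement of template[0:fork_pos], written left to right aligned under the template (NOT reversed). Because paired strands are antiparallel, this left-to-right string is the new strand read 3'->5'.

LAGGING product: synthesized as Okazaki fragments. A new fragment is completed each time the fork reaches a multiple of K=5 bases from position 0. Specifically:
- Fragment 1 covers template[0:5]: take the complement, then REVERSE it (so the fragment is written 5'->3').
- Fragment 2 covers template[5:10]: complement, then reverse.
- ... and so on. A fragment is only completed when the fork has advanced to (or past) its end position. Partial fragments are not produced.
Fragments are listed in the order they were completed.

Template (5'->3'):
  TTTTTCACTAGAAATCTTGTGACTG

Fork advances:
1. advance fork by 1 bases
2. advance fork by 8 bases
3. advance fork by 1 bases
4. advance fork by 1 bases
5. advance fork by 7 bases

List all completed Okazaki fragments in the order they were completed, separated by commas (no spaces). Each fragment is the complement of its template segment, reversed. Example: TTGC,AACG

Step 1: advance 1 -> fork_pos = 0 + 1 = 1. Next multiple of 5 is 5 (not reached); still 0 fragment(s).
Step 2: advance 8 -> fork_pos = 1 + 8 = 9. Reached multiple(s) of 5: 5 -> fragment 1 completed (1 total).
Step 3: advance 1 -> fork_pos = 9 + 1 = 10. Reached multiple(s) of 5: 10 -> fragment 2 completed (2 total).
Step 4: advance 1 -> fork_pos = 10 + 1 = 11. Next multiple of 5 is 15 (not reached); still 2 fragment(s).
Step 5: advance 7 -> fork_pos = 11 + 7 = 18. Reached multiple(s) of 5: 15 -> fragment 3 completed (3 total).
Final fork_pos = 18, so 3 fragment(s) are complete. Build each: template segment -> complement -> reverse.
Fragment 1: template[0:5] = TTTTT -> complement AAAAA -> reversed AAAAA
Fragment 2: template[5:10] = CACTA -> complement GTGAT -> reversed TAGTG
Fragment 3: template[10:15] = GAAAT -> complement CTTTA -> reversed ATTTC

Answer: AAAAA,TAGTG,ATTTC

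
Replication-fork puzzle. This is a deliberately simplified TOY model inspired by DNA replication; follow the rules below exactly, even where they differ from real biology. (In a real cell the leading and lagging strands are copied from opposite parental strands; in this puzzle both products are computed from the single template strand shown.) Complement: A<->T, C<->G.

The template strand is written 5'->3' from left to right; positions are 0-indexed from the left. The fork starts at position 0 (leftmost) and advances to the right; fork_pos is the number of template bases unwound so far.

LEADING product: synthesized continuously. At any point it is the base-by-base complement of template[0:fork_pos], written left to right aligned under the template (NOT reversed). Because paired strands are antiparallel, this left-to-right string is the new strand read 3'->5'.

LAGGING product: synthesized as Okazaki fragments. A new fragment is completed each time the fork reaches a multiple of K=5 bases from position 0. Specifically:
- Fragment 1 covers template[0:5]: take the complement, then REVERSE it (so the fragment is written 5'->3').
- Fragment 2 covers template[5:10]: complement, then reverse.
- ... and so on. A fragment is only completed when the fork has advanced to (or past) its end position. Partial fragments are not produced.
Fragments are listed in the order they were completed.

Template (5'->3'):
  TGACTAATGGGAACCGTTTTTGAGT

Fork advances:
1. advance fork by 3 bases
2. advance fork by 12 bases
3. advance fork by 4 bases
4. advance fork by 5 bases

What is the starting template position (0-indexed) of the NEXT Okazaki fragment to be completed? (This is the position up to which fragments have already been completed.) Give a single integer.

Step 1: advance 3 -> fork_pos = 0 + 3 = 3. Next multiple of 5 is 5 (not reached); still 0 fragment(s).
Step 2: advance 12 -> fork_pos = 3 + 12 = 15. Reached multiple(s) of 5: 5, 10, 15 -> fragments 1-3 completed (3 total).
Step 3: advance 4 -> fork_pos = 15 + 4 = 19. Next multiple of 5 is 20 (not reached); still 3 fragment(s).
Step 4: advance 5 -> fork_pos = 19 + 5 = 24. Reached multiple(s) of 5: 20 -> fragment 4 completed (4 total).
4 fragment(s) completed, covering template[0:20] (4 x 5 = 20). The next fragment, fragment 5, covers template[20:25], so it starts at position 20.

Answer: 20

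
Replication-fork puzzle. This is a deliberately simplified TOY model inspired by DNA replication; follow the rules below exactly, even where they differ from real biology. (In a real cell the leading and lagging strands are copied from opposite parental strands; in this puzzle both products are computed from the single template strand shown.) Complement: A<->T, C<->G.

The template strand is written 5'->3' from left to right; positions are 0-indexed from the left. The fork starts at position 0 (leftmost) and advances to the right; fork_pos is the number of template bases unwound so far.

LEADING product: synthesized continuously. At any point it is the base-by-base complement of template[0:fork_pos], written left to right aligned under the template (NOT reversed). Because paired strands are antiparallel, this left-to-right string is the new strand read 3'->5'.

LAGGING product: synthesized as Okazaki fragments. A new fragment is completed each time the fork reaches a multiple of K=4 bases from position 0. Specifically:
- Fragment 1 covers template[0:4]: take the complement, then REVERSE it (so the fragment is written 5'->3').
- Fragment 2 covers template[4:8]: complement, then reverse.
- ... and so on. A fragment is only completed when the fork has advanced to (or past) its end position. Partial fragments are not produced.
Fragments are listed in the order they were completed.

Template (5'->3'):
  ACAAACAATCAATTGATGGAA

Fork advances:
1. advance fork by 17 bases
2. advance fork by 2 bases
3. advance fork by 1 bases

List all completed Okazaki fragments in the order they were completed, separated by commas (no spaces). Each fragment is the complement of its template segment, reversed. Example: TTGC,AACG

Answer: TTGT,TTGT,TTGA,TCAA,TCCA

Derivation:
Step 1: advance 17 -> fork_pos = 0 + 17 = 17. Reached multiple(s) of 4: 4, 8, 12, 16 -> fragments 1-4 completed (4 total).
Step 2: advance 2 -> fork_pos = 17 + 2 = 19. Next multiple of 4 is 20 (not reached); still 4 fragment(s).
Step 3: advance 1 -> fork_pos = 19 + 1 = 20. Reached multiple(s) of 4: 20 -> fragment 5 completed (5 total).
Final fork_pos = 20, so 5 fragment(s) are complete. Build each: template segment -> complement -> reverse.
Fragment 1: template[0:4] = ACAA -> complement TGTT -> reversed TTGT
Fragment 2: template[4:8] = ACAA -> complement TGTT -> reversed TTGT
Fragment 3: template[8:12] = TCAA -> complement AGTT -> reversed TTGA
Fragment 4: template[12:16] = TTGA -> complement AACT -> reversed TCAA
Fragment 5: template[16:20] = TGGA -> complement ACCT -> reversed TCCA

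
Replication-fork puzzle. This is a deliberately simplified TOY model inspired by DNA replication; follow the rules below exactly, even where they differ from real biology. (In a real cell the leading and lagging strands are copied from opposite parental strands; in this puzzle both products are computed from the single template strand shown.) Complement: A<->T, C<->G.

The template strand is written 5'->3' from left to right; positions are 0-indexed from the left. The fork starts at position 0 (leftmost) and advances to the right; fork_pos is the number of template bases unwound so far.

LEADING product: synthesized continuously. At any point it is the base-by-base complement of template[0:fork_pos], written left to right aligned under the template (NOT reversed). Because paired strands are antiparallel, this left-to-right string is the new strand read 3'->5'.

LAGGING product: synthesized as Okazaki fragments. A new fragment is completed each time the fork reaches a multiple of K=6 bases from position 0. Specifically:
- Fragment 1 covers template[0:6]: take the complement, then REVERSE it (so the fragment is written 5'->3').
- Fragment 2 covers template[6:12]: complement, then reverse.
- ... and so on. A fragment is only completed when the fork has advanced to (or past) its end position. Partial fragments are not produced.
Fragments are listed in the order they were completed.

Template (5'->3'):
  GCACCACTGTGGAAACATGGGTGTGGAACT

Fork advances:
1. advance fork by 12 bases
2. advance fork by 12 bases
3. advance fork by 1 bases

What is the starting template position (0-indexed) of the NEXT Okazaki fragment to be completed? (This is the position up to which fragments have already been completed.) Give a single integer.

Answer: 24

Derivation:
Step 1: advance 12 -> fork_pos = 0 + 12 = 12. Reached multiple(s) of 6: 6, 12 -> fragments 1-2 completed (2 total).
Step 2: advance 12 -> fork_pos = 12 + 12 = 24. Reached multiple(s) of 6: 18, 24 -> fragments 3-4 completed (4 total).
Step 3: advance 1 -> fork_pos = 24 + 1 = 25. Next multiple of 6 is 30 (not reached); still 4 fragment(s).
4 fragment(s) completed, covering template[0:24] (4 x 6 = 24). The next fragment, fragment 5, covers template[24:30], so it starts at position 24.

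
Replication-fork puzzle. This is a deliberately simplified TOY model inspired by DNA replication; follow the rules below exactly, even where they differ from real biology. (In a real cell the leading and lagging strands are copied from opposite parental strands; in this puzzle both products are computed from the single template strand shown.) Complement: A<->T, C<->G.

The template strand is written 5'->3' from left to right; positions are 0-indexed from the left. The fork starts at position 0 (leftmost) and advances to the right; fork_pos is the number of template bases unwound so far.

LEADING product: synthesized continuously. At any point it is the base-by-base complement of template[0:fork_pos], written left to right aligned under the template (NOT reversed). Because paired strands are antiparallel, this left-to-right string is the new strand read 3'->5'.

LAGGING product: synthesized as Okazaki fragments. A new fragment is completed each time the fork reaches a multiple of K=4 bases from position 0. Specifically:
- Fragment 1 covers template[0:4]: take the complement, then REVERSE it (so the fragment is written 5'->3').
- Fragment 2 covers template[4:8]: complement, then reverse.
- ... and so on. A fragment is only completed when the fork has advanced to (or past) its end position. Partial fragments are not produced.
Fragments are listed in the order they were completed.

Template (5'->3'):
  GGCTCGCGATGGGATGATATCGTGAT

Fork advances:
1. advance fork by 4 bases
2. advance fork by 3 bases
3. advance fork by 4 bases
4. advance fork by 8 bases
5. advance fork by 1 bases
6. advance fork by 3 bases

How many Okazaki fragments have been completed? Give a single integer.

Step 1: advance 4 -> fork_pos = 0 + 4 = 4. Reached multiple(s) of 4: 4 -> fragment 1 completed (1 total).
Step 2: advance 3 -> fork_pos = 4 + 3 = 7. Next multiple of 4 is 8 (not reached); still 1 fragment(s).
Step 3: advance 4 -> fork_pos = 7 + 4 = 11. Reached multiple(s) of 4: 8 -> fragment 2 completed (2 total).
Step 4: advance 8 -> fork_pos = 11 + 8 = 19. Reached multiple(s) of 4: 12, 16 -> fragments 3-4 completed (4 total).
Step 5: advance 1 -> fork_pos = 19 + 1 = 20. Reached multiple(s) of 4: 20 -> fragment 5 completed (5 total).
Step 6: advance 3 -> fork_pos = 20 + 3 = 23. Next multiple of 4 is 24 (not reached); still 5 fragment(s).
Check: final fork_pos = 23; the multiples of 4 that are <= 23 are 4..20 -> 23 // 4 = 5 completed fragment(s).

Answer: 5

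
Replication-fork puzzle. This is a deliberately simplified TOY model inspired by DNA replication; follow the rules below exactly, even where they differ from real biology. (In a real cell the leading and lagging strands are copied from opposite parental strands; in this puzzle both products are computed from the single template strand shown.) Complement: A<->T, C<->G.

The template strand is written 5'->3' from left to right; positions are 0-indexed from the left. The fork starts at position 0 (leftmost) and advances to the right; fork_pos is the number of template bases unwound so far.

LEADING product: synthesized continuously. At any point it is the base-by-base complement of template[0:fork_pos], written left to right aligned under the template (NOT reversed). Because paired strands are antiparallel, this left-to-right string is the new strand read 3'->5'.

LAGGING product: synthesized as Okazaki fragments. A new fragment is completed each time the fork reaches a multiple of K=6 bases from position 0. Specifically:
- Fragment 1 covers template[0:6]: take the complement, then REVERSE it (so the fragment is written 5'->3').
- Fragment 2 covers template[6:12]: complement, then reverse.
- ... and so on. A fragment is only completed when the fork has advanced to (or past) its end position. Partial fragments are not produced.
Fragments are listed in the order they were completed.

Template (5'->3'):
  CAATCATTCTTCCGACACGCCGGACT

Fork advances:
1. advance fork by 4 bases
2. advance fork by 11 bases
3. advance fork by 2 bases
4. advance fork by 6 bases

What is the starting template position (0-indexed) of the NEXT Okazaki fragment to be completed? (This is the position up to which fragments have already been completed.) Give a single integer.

Answer: 18

Derivation:
Step 1: advance 4 -> fork_pos = 0 + 4 = 4. Next multiple of 6 is 6 (not reached); still 0 fragment(s).
Step 2: advance 11 -> fork_pos = 4 + 11 = 15. Reached multiple(s) of 6: 6, 12 -> fragments 1-2 completed (2 total).
Step 3: advance 2 -> fork_pos = 15 + 2 = 17. Next multiple of 6 is 18 (not reached); still 2 fragment(s).
Step 4: advance 6 -> fork_pos = 17 + 6 = 23. Reached multiple(s) of 6: 18 -> fragment 3 completed (3 total).
3 fragment(s) completed, covering template[0:18] (3 x 6 = 18). The next fragment, fragment 4, covers template[18:24], so it starts at position 18.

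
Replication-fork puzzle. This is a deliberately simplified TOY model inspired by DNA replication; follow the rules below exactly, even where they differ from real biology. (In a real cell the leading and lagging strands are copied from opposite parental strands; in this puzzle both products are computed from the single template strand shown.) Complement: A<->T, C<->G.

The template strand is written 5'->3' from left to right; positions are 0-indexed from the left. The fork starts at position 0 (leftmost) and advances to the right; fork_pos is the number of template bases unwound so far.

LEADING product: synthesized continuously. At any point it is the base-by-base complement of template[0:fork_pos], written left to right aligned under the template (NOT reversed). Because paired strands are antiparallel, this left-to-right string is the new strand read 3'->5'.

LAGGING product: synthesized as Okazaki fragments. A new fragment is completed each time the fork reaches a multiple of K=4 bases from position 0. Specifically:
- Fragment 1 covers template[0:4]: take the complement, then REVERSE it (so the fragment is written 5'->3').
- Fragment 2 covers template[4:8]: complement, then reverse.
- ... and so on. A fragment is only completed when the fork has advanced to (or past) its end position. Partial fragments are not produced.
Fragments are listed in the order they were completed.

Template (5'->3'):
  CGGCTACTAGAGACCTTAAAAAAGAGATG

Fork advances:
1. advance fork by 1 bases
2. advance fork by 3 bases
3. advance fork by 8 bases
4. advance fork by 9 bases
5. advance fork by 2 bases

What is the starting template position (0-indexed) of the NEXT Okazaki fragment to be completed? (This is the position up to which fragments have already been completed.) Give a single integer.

Step 1: advance 1 -> fork_pos = 0 + 1 = 1. Next multiple of 4 is 4 (not reached); still 0 fragment(s).
Step 2: advance 3 -> fork_pos = 1 + 3 = 4. Reached multiple(s) of 4: 4 -> fragment 1 completed (1 total).
Step 3: advance 8 -> fork_pos = 4 + 8 = 12. Reached multiple(s) of 4: 8, 12 -> fragments 2-3 completed (3 total).
Step 4: advance 9 -> fork_pos = 12 + 9 = 21. Reached multiple(s) of 4: 16, 20 -> fragments 4-5 completed (5 total).
Step 5: advance 2 -> fork_pos = 21 + 2 = 23. Next multiple of 4 is 24 (not reached); still 5 fragment(s).
5 fragment(s) completed, covering template[0:20] (5 x 4 = 20). The next fragment, fragment 6, covers template[20:24], so it starts at position 20.

Answer: 20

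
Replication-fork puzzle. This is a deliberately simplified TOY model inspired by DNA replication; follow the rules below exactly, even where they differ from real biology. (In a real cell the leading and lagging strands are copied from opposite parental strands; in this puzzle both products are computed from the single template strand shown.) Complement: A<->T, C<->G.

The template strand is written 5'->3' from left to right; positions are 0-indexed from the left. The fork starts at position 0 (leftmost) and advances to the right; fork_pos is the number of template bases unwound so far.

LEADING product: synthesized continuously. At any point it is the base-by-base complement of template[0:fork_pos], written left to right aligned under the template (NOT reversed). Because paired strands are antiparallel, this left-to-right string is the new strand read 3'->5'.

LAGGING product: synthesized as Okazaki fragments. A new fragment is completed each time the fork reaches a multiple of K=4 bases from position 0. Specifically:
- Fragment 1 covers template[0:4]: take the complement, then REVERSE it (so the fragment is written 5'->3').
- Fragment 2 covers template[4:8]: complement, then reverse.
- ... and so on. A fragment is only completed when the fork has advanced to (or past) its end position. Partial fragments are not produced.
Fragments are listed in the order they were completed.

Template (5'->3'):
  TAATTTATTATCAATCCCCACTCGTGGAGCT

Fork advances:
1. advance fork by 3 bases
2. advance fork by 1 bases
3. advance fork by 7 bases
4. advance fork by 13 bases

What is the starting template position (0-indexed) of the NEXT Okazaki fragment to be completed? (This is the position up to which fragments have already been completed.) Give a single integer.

Answer: 24

Derivation:
Step 1: advance 3 -> fork_pos = 0 + 3 = 3. Next multiple of 4 is 4 (not reached); still 0 fragment(s).
Step 2: advance 1 -> fork_pos = 3 + 1 = 4. Reached multiple(s) of 4: 4 -> fragment 1 completed (1 total).
Step 3: advance 7 -> fork_pos = 4 + 7 = 11. Reached multiple(s) of 4: 8 -> fragment 2 completed (2 total).
Step 4: advance 13 -> fork_pos = 11 + 13 = 24. Reached multiple(s) of 4: 12, 16, 20, 24 -> fragments 3-6 completed (6 total).
6 fragment(s) completed, covering template[0:24] (6 x 4 = 24). The next fragment, fragment 7, covers template[24:28], so it starts at position 24.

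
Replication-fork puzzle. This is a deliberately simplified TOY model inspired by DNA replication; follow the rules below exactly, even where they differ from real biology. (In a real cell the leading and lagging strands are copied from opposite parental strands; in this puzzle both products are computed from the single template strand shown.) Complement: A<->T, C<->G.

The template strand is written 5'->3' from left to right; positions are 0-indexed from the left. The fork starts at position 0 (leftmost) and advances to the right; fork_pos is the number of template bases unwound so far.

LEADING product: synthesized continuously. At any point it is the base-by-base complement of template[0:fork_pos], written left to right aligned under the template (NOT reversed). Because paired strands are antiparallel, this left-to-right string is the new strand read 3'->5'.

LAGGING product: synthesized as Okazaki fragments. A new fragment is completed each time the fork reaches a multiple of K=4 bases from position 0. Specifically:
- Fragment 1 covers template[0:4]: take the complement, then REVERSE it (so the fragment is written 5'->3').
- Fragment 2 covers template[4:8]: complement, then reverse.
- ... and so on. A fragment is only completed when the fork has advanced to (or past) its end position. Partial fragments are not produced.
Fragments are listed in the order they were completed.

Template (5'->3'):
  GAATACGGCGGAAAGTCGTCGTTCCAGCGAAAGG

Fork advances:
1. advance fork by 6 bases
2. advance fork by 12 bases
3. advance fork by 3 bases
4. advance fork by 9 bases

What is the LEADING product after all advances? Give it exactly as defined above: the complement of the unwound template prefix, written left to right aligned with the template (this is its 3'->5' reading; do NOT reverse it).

Answer: CTTATGCCGCCTTTCAGCAGCAAGGTCGCT

Derivation:
Step 1: advance 6 -> fork_pos = 0 + 6 = 6.
Step 2: advance 12 -> fork_pos = 6 + 12 = 18.
Step 3: advance 3 -> fork_pos = 18 + 3 = 21.
Step 4: advance 9 -> fork_pos = 21 + 9 = 30.
Unwound prefix: template[0:30] = GAATACGGCGGAAAGTCGTCGTTCCAGCGA
Complement it base by base (A<->T, C<->G), keeping left-to-right order:
  [0:5] GAATA -> CTTAT
  [5:10] CGGCG -> GCCGC
  [10:15] GAAAG -> CTTTC
  [15:20] TCGTC -> AGCAG
  [20:25] GTTCC -> CAAGG
  [25:30] AGCGA -> TCGCT
Concatenate: CTTATGCCGCCTTTCAGCAGCAAGGTCGCT (length 30; written aligned with the template, i.e. 3'->5').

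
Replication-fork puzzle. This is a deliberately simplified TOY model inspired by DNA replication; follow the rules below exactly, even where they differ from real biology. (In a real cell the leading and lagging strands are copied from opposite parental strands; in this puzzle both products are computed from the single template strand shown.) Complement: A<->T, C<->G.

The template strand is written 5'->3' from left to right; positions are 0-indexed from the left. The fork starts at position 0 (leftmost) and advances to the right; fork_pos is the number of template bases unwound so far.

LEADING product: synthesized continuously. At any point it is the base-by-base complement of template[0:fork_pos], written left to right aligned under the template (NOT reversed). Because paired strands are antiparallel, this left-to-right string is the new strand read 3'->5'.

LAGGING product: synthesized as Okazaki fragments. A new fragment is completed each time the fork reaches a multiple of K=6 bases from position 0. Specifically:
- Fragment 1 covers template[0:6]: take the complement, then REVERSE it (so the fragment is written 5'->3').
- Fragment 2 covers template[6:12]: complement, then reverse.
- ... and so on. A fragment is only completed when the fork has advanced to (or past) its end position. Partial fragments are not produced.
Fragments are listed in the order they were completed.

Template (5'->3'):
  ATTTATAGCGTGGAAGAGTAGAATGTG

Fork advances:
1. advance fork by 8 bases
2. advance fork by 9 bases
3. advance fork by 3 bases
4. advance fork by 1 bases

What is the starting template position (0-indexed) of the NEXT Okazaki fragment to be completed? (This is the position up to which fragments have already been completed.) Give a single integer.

Answer: 18

Derivation:
Step 1: advance 8 -> fork_pos = 0 + 8 = 8. Reached multiple(s) of 6: 6 -> fragment 1 completed (1 total).
Step 2: advance 9 -> fork_pos = 8 + 9 = 17. Reached multiple(s) of 6: 12 -> fragment 2 completed (2 total).
Step 3: advance 3 -> fork_pos = 17 + 3 = 20. Reached multiple(s) of 6: 18 -> fragment 3 completed (3 total).
Step 4: advance 1 -> fork_pos = 20 + 1 = 21. Next multiple of 6 is 24 (not reached); still 3 fragment(s).
3 fragment(s) completed, covering template[0:18] (3 x 6 = 18). The next fragment, fragment 4, covers template[18:24], so it starts at position 18.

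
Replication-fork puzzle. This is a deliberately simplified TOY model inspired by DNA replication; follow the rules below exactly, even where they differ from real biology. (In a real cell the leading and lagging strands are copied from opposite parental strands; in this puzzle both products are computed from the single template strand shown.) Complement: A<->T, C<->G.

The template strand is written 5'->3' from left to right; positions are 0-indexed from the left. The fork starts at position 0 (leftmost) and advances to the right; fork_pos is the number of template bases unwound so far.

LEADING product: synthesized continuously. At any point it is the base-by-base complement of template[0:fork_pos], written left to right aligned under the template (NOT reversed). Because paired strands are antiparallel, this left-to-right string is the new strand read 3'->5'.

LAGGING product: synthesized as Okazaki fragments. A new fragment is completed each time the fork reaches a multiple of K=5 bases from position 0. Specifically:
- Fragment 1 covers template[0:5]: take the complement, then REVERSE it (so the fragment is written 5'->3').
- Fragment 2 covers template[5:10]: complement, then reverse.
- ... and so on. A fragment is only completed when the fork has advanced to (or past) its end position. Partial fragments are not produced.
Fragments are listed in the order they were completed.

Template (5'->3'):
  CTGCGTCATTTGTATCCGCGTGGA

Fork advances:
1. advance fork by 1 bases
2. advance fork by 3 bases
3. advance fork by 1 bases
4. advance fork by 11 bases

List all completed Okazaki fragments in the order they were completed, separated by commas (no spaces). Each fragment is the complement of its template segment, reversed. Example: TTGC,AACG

Step 1: advance 1 -> fork_pos = 0 + 1 = 1. Next multiple of 5 is 5 (not reached); still 0 fragment(s).
Step 2: advance 3 -> fork_pos = 1 + 3 = 4. Next multiple of 5 is 5 (not reached); still 0 fragment(s).
Step 3: advance 1 -> fork_pos = 4 + 1 = 5. Reached multiple(s) of 5: 5 -> fragment 1 completed (1 total).
Step 4: advance 11 -> fork_pos = 5 + 11 = 16. Reached multiple(s) of 5: 10, 15 -> fragments 2-3 completed (3 total).
Final fork_pos = 16, so 3 fragment(s) are complete. Build each: template segment -> complement -> reverse.
Fragment 1: template[0:5] = CTGCG -> complement GACGC -> reversed CGCAG
Fragment 2: template[5:10] = TCATT -> complement AGTAA -> reversed AATGA
Fragment 3: template[10:15] = TGTAT -> complement ACATA -> reversed ATACA

Answer: CGCAG,AATGA,ATACA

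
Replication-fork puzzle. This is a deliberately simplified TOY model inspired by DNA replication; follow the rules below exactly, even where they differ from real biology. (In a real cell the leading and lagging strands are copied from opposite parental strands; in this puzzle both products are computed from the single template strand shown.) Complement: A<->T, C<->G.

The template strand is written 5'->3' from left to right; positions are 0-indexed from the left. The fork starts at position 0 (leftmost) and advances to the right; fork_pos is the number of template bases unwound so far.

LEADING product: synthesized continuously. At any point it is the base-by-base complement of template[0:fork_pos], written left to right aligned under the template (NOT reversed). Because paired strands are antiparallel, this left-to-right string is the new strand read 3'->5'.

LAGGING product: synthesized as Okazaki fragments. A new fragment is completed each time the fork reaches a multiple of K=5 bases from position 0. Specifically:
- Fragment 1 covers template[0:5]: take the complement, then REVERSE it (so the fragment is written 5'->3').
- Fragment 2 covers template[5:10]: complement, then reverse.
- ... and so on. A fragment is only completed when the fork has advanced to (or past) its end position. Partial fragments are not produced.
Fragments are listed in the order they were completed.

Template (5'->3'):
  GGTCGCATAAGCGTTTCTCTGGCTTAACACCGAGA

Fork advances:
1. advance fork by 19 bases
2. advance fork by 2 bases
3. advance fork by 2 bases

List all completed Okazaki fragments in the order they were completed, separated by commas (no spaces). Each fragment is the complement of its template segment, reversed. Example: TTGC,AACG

Answer: CGACC,TTATG,AACGC,AGAGA

Derivation:
Step 1: advance 19 -> fork_pos = 0 + 19 = 19. Reached multiple(s) of 5: 5, 10, 15 -> fragments 1-3 completed (3 total).
Step 2: advance 2 -> fork_pos = 19 + 2 = 21. Reached multiple(s) of 5: 20 -> fragment 4 completed (4 total).
Step 3: advance 2 -> fork_pos = 21 + 2 = 23. Next multiple of 5 is 25 (not reached); still 4 fragment(s).
Final fork_pos = 23, so 4 fragment(s) are complete. Build each: template segment -> complement -> reverse.
Fragment 1: template[0:5] = GGTCG -> complement CCAGC -> reversed CGACC
Fragment 2: template[5:10] = CATAA -> complement GTATT -> reversed TTATG
Fragment 3: template[10:15] = GCGTT -> complement CGCAA -> reversed AACGC
Fragment 4: template[15:20] = TCTCT -> complement AGAGA -> reversed AGAGA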